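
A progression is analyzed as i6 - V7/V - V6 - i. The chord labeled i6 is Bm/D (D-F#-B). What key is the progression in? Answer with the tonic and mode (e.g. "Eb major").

B minor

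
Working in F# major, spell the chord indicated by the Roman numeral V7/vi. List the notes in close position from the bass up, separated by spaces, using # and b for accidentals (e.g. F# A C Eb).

A# C## E# G#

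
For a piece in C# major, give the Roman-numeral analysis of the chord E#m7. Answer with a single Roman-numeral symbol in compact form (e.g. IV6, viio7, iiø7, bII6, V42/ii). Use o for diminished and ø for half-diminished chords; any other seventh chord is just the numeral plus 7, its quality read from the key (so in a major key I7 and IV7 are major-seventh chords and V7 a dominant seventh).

iii7

The pitches E#-G#-B#-D# form a minor seventh chord rooted on E#.
In C# major, E# is the mediant; the diatonic minor seventh chord there is iii7.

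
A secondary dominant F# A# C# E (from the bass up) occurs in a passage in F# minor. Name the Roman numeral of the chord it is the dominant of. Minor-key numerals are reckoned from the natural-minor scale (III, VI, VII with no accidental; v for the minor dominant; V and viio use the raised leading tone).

iv

The chord is a dominant seventh chord on F#.
A dominant resolves down a perfect fifth: F# → B. In F# minor, B is scale degree 4, i.e. iv.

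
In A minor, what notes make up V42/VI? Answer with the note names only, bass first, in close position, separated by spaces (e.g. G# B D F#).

The slash means an applied dominant: we want the dominant of VI. In A minor, VI is F major, and its dominant is built on C.
Building a dominant seventh chord on C gives C-E-G-Bb.
The figured bass 42 indicates third inversion, placing the seventh (Bb) in the bass: Bb-C-E-G.

Bb C E G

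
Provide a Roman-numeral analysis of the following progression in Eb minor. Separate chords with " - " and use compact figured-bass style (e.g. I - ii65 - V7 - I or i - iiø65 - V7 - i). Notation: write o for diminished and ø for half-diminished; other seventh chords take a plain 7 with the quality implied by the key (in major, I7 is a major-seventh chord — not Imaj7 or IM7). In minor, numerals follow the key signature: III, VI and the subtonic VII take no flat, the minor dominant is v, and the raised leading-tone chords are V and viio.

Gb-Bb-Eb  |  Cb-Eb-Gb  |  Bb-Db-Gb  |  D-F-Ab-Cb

Gb-Bb-Eb: minor triad on Eb = scale degree 1 → i6.
Cb-Eb-Gb: major triad on Cb = scale degree 6 → VI.
Bb-Db-Gb: major triad on Gb = scale degree 3 → III6.
D-F-Ab-Cb: root D is the leading tone; fully diminished seventh chord there is viio7.

i6 - VI - III6 - viio7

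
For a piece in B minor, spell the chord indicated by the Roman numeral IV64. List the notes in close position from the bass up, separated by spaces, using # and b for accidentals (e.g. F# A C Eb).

B E G#

IV64 is the major subdominant, borrowed from the parallel major. In B minor that root is E.
So the chord is E-G#-B, a major triad.
With the 64 figure the chord is in second inversion; from the bass B upward in close position it reads B-E-G#.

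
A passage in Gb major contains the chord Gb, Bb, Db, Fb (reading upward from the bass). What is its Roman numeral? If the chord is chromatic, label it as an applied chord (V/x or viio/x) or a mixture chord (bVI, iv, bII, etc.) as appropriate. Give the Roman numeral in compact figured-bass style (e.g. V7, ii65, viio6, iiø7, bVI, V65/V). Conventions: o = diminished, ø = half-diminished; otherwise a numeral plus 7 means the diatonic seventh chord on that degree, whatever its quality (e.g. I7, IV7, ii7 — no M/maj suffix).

V7/IV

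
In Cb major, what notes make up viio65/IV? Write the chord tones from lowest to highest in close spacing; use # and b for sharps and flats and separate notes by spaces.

Gb Bbb Dbb Eb

viio65/IV is a secondary leading-tone chord. The target IV is Fb in Cb major; the applied chord is rooted a semitone below, on Eb.
Building a fully diminished seventh chord on Eb gives Eb-Gb-Bbb-Dbb.
With the 65 figure the chord is in first inversion; from the bass Gb upward in close position it reads Gb-Bbb-Dbb-Eb.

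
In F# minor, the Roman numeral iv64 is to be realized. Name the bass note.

iv in F# minor has root B; the chord is B-D-F#.
The figure 64 means second inversion — the fifth is in the bass.

F#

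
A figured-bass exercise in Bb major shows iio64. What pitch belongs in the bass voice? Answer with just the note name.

iio in Bb major has root C; the chord is C-Eb-Gb.
The figure 64 means second inversion — the fifth is in the bass.

Gb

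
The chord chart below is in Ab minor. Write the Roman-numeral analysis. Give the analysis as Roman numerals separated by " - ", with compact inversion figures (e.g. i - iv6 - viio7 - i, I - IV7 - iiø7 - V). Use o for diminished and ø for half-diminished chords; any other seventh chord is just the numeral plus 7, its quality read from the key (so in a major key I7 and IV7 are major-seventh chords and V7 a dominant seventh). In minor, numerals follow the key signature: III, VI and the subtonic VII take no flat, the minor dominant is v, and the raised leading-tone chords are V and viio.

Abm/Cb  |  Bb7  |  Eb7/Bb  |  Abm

Abm/Cb: root Ab is the tonic; minor triad there is i6.
Bb7 is the secondary dominant of V (dominant seventh chord on Bb): V7/V.
Eb7/Bb has root Eb, degree 5 in Ab minor, so V43.
Abm: root Ab is the tonic; minor triad there is i.

i6 - V7/V - V43 - i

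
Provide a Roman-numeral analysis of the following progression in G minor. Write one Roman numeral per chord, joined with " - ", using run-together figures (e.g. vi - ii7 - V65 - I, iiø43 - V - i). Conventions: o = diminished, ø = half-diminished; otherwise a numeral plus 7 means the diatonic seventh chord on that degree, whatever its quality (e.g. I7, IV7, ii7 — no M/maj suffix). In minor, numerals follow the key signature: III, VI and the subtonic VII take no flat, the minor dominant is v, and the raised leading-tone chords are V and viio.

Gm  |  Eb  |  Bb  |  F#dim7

i - VI - III - viio7

Gm: minor triad on G = scale degree 1 → i.
Eb: major triad on Eb = scale degree 6 → VI.
Bb has root Bb, degree 3 in G minor, so III.
F#dim7 has root F#, degree 7 in G minor, so viio7.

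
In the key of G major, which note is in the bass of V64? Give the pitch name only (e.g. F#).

V in G major has root D; the chord is D-F#-A.
The figure 64 means second inversion — the fifth is in the bass.

A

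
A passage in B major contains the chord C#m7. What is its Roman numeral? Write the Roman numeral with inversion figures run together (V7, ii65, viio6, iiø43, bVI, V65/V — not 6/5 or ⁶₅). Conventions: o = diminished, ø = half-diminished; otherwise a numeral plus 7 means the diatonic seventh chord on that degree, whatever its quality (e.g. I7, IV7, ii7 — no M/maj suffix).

Stacked in thirds the chord is C#-E-G#-B: a minor seventh chord on C#.
In B major, C# is the supertonic; the diatonic minor seventh chord there is ii7.

ii7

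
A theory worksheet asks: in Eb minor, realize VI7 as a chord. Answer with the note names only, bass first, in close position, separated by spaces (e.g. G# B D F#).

Cb Eb Gb Bb

In Eb minor, the sixth degree is Cb, and the diatonic chord built there is a major seventh chord.
That chord is spelled Cb-Eb-Gb-Bb.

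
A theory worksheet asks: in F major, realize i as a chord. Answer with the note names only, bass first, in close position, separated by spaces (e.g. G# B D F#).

i is the minor tonic, borrowed from the parallel minor. In F major that root is F.
So the chord is F-Ab-C, a minor triad.

F Ab C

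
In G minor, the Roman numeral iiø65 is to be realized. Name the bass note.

iiø in G minor has root A; the chord is A-C-Eb-G.
The figure 65 means first inversion — the third is in the bass.

C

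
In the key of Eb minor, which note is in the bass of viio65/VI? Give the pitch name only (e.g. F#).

Db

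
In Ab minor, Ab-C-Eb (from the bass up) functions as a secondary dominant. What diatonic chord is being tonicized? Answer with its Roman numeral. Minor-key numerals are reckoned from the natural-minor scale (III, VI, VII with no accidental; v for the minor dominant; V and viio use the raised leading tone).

iv

The chord is a major triad on Ab.
A dominant resolves down a perfect fifth: Ab → Db. In Ab minor, Db is scale degree 4, i.e. iv.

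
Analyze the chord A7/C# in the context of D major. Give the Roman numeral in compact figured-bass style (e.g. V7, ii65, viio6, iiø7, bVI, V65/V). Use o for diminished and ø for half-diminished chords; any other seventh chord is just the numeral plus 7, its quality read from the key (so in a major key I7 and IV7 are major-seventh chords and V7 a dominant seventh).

Stacked in thirds the chord is A-C#-E-G: a dominant seventh chord on A.
A is scale degree 5 in D major, and a dominant seventh chord on that degree is written V7.
With C# in the bass the chord is in first inversion, so the figured bass is 65.

V65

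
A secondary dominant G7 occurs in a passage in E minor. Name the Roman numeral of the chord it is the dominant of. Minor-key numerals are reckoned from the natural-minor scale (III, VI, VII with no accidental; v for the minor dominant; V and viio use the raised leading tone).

The chord is a dominant seventh chord on G.
A dominant resolves down a perfect fifth: G → C. In E minor, C is scale degree 6, i.e. VI.

VI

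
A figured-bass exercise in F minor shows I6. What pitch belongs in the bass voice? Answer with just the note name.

A

I in F minor has root F; the chord is F-A-C.
The figure 6 means first inversion — the third is in the bass.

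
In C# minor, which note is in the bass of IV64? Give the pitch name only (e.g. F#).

IV in C# minor has root F#; the chord is F#-A#-C#.
The figure 64 means second inversion — the fifth is in the bass.

C#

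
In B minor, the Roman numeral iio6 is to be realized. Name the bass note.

iio in B minor has root C#; the chord is C#-E-G.
The figure 6 means first inversion — the third is in the bass.

E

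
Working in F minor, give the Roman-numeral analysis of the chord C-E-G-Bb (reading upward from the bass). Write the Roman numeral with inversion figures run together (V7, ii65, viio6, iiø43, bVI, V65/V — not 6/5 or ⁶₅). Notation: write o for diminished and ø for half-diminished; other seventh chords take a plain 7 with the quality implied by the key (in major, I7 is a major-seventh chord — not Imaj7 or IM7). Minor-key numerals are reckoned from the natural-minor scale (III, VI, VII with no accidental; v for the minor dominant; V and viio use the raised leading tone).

V7

Stacked in thirds the chord is C-E-G-Bb: a dominant seventh chord on C.
In F minor, C is the dominant; the diatonic dominant seventh chord there is V7.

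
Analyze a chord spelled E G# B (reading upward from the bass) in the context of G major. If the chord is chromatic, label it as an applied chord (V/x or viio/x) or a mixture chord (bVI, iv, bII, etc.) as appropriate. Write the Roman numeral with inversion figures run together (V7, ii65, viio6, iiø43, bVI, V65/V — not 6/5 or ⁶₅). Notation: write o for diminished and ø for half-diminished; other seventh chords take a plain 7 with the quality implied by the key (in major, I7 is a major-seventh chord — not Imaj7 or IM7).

V/ii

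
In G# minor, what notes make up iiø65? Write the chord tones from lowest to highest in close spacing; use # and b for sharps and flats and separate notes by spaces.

C# E G# A#

The numeral's case and figure indicate a half-diminished seventh chord. In G# minor its root, scale degree 2, is A#.
Stacking thirds from A# gives A#-C#-E-G#.
The figured bass 65 indicates first inversion, placing the third (C#) in the bass: C#-E-G#-A#.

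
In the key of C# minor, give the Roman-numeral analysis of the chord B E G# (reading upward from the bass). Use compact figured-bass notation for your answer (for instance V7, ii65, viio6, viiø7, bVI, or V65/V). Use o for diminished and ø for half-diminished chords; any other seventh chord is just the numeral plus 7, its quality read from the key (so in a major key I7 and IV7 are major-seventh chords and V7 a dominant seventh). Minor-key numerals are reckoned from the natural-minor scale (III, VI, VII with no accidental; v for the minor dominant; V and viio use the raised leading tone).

III64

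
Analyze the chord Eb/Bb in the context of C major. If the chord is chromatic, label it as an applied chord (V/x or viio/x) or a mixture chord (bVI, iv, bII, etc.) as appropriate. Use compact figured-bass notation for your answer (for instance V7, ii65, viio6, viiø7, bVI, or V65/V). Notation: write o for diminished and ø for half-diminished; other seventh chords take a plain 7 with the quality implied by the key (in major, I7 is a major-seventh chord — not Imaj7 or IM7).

bIII64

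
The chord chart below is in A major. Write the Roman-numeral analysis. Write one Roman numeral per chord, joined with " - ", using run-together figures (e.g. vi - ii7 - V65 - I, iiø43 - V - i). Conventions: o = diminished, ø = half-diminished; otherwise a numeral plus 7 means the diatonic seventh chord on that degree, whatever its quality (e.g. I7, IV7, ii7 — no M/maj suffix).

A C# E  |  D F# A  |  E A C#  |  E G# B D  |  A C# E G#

A-C#-E: major triad on A = scale degree 1 → I.
D-F#-A: major triad on D = scale degree 4 → IV.
E-A-C#: root A is the tonic; major triad there is I64.
E-G#-B-D has root E, degree 5 in A major, so V7.
A-C#-E-G#: root A is the tonic; major seventh chord there is I7.

I - IV - I64 - V7 - I7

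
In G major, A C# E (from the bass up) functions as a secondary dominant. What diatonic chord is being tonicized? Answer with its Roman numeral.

V

The chord is a major triad on A.
A dominant resolves down a perfect fifth: A → D. In G major, D is scale degree 5, i.e. V.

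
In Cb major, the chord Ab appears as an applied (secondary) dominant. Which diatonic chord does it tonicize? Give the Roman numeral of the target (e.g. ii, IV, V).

ii

The chord is a major triad on Ab.
A dominant resolves down a perfect fifth: Ab → Db. In Cb major, Db is scale degree 2, i.e. ii.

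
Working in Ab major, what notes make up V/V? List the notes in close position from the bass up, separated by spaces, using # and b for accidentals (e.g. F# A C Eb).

Bb D F

The slash means an applied dominant: we want the dominant of V. In Ab major, V is Eb major, and its dominant is built on Bb.
Building a major triad on Bb gives Bb-D-F.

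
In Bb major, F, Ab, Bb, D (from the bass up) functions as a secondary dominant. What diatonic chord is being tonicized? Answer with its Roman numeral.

IV

The chord is a dominant seventh chord on Bb.
A dominant resolves down a perfect fifth: Bb → Eb. In Bb major, Eb is scale degree 4, i.e. IV.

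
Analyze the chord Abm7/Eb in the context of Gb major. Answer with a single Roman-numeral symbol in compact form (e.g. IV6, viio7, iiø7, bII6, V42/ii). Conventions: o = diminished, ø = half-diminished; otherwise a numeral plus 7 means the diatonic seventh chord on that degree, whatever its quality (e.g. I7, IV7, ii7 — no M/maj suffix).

ii43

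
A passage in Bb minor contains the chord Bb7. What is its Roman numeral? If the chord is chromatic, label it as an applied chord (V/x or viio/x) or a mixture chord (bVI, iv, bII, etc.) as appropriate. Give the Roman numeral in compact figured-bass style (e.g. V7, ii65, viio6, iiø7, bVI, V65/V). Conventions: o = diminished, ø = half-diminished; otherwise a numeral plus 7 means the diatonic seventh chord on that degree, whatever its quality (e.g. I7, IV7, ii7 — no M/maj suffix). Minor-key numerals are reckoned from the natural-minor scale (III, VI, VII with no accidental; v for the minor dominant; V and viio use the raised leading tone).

V7/iv

The pitches Bb-D-F-Ab form a dominant seventh chord rooted on Bb.
Bb is not a diatonic chord root with this quality in Bb minor, but it lies a perfect fifth above Eb (iv), so the chord functions as an applied dominant of iv.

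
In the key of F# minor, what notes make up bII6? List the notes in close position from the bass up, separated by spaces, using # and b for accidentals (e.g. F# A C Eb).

B D G

Scale degree 2 in F# minor is G#; lowering it a half step gives G. bII6 is the Neapolitan sixth — a major triad on the lowered second degree, here in its customary first inversion.
So the chord is G-B-D.
The figured bass 6 indicates first inversion, placing the third (B) in the bass: B-D-G.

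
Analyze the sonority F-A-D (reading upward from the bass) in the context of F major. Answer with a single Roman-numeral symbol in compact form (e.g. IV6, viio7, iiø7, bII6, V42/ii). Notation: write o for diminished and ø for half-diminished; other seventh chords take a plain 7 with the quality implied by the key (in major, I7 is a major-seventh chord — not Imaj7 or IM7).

Stacked in thirds the chord is D-F-A: a minor triad on D.
In F major, D is the submediant; the diatonic minor triad there is vi.
With F in the bass the chord is in first inversion, so the figured bass is 6.

vi6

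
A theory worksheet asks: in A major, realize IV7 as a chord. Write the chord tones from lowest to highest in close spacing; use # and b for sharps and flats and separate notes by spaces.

D F# A C#

The numeral's case and figure indicate a major seventh chord. In A major its root, the subdominant, is D.
Stacking thirds from D gives D-F#-A-C#.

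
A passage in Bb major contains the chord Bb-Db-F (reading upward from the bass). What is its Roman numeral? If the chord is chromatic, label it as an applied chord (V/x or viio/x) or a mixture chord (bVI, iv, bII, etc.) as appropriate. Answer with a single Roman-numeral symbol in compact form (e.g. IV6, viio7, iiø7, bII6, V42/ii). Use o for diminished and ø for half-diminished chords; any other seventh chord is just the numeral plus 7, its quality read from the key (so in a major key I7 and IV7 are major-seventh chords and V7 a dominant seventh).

i

Stacked in thirds the chord is Bb-Db-F: a minor triad on Bb.
Bb is the first degree of Bb major. This is the minor tonic, borrowed from the parallel minor.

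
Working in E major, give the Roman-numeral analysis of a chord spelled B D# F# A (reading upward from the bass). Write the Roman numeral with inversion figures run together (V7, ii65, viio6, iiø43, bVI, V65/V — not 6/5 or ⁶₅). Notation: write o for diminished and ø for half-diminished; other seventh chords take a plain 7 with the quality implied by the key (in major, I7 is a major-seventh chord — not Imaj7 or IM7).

Stacked in thirds the chord is B-D#-F#-A: a dominant seventh chord on B.
B is scale degree 5 in E major, and a dominant seventh chord on that degree is written V7.

V7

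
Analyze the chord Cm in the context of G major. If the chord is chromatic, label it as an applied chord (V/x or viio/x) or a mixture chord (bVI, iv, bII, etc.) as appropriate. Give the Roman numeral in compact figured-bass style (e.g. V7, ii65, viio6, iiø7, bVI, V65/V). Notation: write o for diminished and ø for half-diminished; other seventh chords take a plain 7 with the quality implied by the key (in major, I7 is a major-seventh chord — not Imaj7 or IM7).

Stacked in thirds the chord is C-Eb-G: a minor triad on C.
C is the fourth degree of G major. This is the minor subdominant, borrowed from the parallel minor.

iv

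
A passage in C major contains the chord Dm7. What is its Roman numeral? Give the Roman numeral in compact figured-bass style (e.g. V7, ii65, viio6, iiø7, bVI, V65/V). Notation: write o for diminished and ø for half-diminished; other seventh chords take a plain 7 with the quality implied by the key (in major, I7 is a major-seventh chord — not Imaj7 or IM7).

ii7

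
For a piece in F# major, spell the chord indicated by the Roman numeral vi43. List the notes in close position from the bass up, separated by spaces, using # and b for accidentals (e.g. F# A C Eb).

In F# major, scale degree 6 is D#, and the diatonic chord built there is a minor seventh chord.
Stacking thirds from D# gives D#-F#-A#-C#.
With the 43 figure the chord is in second inversion; from the bass A# upward in close position it reads A#-C#-D#-F#.

A# C# D# F#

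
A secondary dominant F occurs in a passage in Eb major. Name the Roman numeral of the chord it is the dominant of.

V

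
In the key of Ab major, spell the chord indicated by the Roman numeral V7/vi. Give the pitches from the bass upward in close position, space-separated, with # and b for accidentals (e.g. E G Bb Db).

C E G Bb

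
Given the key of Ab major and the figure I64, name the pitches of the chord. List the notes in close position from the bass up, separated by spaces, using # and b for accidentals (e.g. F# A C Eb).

In Ab major, scale degree 1 is Ab, and the diatonic chord built there is a major triad.
That chord is spelled Ab-C-Eb.
The figured bass 64 indicates second inversion, placing the fifth (Eb) in the bass: Eb-Ab-C.

Eb Ab C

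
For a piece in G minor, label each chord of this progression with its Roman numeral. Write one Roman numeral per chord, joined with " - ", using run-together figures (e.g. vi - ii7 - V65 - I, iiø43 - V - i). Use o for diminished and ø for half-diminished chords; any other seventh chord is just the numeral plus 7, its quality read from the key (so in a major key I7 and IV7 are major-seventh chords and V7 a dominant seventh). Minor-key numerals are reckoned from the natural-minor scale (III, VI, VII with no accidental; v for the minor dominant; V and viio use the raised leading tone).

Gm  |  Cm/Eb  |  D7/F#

i - iv6 - V65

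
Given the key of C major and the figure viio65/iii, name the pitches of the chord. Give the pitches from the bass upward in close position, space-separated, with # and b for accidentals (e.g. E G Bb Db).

F# A C D#

The slash marks an applied leading-tone chord: viio of iii. In C major, iii is E, so the leading tone to it is D#, a half step below.
Building a fully diminished seventh chord on D# gives D#-F#-A-C.
The figured bass 65 indicates first inversion, placing the third (F#) in the bass: F#-A-C-D#.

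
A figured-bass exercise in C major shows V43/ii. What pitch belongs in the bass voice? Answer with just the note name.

The applied chord V43/ii is rooted on A: A-C#-E-G.
The figure 43 means second inversion — the fifth is in the bass.

E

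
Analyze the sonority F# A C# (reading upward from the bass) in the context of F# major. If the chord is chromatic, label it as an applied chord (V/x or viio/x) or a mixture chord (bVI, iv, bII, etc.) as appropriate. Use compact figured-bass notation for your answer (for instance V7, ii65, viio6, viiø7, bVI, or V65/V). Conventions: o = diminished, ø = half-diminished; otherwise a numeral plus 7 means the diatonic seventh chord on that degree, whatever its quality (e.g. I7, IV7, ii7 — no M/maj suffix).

i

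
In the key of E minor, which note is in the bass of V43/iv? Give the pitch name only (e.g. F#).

The applied chord V43/iv is rooted on E: E-G#-B-D.
The figure 43 means second inversion — the fifth is in the bass.

B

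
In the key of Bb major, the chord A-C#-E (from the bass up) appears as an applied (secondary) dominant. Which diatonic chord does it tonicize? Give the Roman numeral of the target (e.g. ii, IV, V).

The chord is a major triad on A.
A dominant resolves down a perfect fifth: A → D. In Bb major, D is scale degree 3, i.e. iii.

iii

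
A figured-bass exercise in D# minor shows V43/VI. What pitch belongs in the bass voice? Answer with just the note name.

C#

The applied chord V43/VI is rooted on F#: F#-A#-C#-E.
The figure 43 means second inversion — the fifth is in the bass.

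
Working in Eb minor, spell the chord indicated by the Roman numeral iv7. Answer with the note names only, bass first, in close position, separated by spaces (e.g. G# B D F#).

Ab Cb Eb Gb

The numeral's case and figure indicate a minor seventh chord. In Eb minor its root, the subdominant, is Ab.
Stacking thirds from Ab gives Ab-Cb-Eb-Gb.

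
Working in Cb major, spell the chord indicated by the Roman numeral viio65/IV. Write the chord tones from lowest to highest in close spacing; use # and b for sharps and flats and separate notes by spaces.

Gb Bbb Dbb Eb

The slash marks an applied leading-tone chord: viio of IV. In Cb major, IV is Fb, so the leading tone to it is Eb, a half step below.
Building a fully diminished seventh chord on Eb gives Eb-Gb-Bbb-Dbb.
With the 65 figure the chord is in first inversion; from the bass Gb upward in close position it reads Gb-Bbb-Dbb-Eb.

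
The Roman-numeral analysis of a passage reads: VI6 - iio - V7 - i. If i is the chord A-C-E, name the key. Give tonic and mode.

i is given as A-C-E — a minor triad with root A.
If A is scale degree 1 and the mode makes that degree carry a minor triad, the tonic is A and the mode is minor.

A minor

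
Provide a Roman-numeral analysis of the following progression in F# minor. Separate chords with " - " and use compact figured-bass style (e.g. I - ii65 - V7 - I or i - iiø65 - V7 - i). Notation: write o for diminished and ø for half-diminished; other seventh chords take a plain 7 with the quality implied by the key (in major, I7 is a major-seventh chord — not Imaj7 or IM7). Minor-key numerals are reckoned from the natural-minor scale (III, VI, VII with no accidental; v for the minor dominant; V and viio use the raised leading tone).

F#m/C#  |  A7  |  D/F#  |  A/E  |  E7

F#m/C#: minor triad on F# = scale degree 1 → i64.
A7 is the secondary dominant of VI (dominant seventh chord on A): V7/VI.
D/F#: major triad on D = scale degree 6 → VI6.
A/E: major triad on A = scale degree 3 → III64.
E7: root E is the subtonic; dominant seventh chord there is VII7.

i64 - V7/VI - VI6 - III64 - VII7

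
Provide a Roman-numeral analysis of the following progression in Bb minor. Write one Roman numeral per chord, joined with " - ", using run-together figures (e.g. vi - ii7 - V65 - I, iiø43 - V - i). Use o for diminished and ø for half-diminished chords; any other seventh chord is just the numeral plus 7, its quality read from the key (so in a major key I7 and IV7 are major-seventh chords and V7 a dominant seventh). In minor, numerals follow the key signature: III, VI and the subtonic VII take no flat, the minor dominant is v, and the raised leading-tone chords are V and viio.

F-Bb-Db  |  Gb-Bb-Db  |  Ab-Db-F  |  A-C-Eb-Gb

i64 - VI - III64 - viio7

F-Bb-Db: root Bb is the tonic; minor triad there is i64.
Gb-Bb-Db: major triad on Gb = scale degree 6 → VI.
Ab-Db-F has root Db, degree 3 in Bb minor, so III64.
A-C-Eb-Gb: root A is the leading tone; fully diminished seventh chord there is viio7.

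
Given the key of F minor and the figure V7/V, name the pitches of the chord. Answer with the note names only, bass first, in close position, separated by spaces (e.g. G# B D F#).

G B D F

V7/V is a secondary dominant — the dominant seventh of V. V in F minor is C, so the applied chord's root is G, a perfect fifth above.
Building a dominant seventh chord on G gives G-B-D-F.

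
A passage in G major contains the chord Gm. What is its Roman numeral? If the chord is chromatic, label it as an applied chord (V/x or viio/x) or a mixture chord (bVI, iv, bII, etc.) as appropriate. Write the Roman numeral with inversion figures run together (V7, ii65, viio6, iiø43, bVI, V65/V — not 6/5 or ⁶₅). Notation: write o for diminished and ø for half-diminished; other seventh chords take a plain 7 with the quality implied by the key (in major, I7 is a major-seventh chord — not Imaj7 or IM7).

The pitches G-Bb-D form a minor triad rooted on G.
G is the first degree of G major. This is the minor tonic, borrowed from the parallel minor.

i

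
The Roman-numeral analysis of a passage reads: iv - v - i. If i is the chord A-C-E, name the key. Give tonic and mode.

A minor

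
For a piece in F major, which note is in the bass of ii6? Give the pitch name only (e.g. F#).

Bb

ii in F major has root G; the chord is G-Bb-D.
The figure 6 means first inversion — the third is in the bass.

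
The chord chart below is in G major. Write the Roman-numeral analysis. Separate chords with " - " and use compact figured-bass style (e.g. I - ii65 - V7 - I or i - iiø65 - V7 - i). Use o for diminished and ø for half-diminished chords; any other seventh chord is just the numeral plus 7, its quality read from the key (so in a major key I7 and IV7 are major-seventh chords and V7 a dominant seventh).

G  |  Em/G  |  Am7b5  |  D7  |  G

I - vi6 - iiø7 - V7 - I

G: major triad on G = scale degree 1 → I.
Em/G has root E, degree 6 in G major, so vi6.
Am7b5: half-diminished seventh chord on A — chromatic; iiø7 (borrowed from the parallel minor).
D7: root D is the dominant; dominant seventh chord there is V7.
G has root G, degree 1 in G major, so I.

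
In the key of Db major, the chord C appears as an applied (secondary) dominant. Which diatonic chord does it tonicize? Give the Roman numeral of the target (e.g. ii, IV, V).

iii

The chord is a major triad on C.
A dominant resolves down a perfect fifth: C → F. In Db major, F is scale degree 3, i.e. iii.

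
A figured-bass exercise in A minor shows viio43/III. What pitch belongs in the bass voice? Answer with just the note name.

F

The applied chord viio43/III is rooted on B: B-D-F-Ab.
The figure 43 means second inversion — the fifth is in the bass.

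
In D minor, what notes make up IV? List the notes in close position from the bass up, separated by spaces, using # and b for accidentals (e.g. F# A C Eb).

G B D

IV is the major subdominant, borrowed from the parallel major. In D minor that root is G.
So the chord is G-B-D.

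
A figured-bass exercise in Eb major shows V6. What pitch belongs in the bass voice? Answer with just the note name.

V in Eb major has root Bb; the chord is Bb-D-F.
The figure 6 means first inversion — the third is in the bass.

D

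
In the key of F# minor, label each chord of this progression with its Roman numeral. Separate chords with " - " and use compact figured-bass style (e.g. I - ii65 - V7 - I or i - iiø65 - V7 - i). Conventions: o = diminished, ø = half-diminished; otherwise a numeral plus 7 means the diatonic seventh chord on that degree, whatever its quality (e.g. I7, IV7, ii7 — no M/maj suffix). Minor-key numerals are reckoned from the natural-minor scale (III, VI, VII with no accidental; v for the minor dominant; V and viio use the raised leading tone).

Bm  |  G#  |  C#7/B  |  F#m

iv - V/V - V42 - i

Bm has root B, degree 4 in F# minor, so iv.
G#: chromatic; G# is V of V, so V/V.
C#7/B: root C# is the dominant; dominant seventh chord there is V42.
F#m: minor triad on F# = scale degree 1 → i.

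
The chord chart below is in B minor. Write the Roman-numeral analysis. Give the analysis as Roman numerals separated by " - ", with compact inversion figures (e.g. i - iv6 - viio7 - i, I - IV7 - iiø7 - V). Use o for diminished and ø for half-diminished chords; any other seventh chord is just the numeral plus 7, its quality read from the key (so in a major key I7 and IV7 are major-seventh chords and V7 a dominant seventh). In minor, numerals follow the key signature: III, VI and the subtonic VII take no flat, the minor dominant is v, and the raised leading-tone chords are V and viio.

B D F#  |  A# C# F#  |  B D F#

B-D-F#: minor triad on B = scale degree 1 → i.
A#-C#-F# has root F#, degree 5 in B minor, so V6.
B-D-F#: root B is the tonic; minor triad there is i.

i - V6 - i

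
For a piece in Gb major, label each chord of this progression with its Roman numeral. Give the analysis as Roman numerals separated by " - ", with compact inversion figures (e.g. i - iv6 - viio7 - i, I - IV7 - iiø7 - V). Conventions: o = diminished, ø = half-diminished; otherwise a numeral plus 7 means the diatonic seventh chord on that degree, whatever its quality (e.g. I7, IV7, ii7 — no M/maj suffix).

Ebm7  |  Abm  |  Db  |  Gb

Ebm7: root Eb is the submediant; minor seventh chord there is vi7.
Abm: minor triad on Ab = scale degree 2 → ii.
Db: root Db is the dominant; major triad there is V.
Gb has root Gb, degree 1 in Gb major, so I.

vi7 - ii - V - I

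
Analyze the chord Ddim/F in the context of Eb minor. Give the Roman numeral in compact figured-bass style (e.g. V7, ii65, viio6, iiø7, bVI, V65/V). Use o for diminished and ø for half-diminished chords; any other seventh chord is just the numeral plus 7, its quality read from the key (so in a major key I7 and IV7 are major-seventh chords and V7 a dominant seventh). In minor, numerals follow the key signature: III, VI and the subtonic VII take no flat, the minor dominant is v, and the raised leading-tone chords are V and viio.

viio6

The pitches D-F-Ab form a diminished triad rooted on D.
D is scale degree 7 in Eb minor, and a diminished triad on that degree is written viio.
With F in the bass the chord is in first inversion, so the figured bass is 6.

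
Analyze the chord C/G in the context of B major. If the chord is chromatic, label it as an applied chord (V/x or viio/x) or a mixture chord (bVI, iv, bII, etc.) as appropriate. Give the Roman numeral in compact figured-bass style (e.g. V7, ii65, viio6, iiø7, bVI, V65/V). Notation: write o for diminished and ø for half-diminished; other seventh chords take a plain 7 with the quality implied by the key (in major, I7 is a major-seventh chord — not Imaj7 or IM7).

bII64

Stacked in thirds the chord is C-E-G: a major triad on C.
C is the lowered second degree of B major (diatonic 2 would be C#). This is the Neapolitan chord — a major triad on the lowered second degree.
With G in the bass the chord is in second inversion, so the figured bass is 64.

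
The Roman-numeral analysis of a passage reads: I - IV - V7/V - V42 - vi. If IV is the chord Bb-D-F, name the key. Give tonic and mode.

IV is given as Bb-D-F — a major triad with root Bb.
If Bb is scale degree 4 and the mode makes that degree carry a major triad, the tonic is F and the mode is major.

F major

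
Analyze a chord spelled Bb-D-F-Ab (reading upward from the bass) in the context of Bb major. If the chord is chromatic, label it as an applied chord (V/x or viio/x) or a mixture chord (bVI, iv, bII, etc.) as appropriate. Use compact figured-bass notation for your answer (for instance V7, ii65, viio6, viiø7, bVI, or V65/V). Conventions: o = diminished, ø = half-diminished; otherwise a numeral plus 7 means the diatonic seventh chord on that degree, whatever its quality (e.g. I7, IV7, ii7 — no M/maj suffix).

V7/IV

The pitches Bb-D-F-Ab form a dominant seventh chord rooted on Bb.
Bb is not a diatonic chord root with this quality in Bb major, but it lies a perfect fifth above Eb (IV), so the chord functions as an applied dominant of IV.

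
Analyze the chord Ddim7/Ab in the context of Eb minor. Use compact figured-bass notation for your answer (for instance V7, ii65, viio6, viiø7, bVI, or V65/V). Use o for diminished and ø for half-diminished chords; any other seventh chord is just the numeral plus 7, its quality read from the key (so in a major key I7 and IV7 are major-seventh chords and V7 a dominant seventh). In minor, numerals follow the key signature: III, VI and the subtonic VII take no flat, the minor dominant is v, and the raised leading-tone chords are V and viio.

viio43

Stacked in thirds the chord is D-F-Ab-Cb: a fully diminished seventh chord on D.
D is scale degree 7 in Eb minor, and a fully diminished seventh chord on that degree is written viio7.
With Ab in the bass the chord is in second inversion, so the figured bass is 43.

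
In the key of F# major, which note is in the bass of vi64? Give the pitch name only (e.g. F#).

A#

vi in F# major has root D#; the chord is D#-F#-A#.
The figure 64 means second inversion — the fifth is in the bass.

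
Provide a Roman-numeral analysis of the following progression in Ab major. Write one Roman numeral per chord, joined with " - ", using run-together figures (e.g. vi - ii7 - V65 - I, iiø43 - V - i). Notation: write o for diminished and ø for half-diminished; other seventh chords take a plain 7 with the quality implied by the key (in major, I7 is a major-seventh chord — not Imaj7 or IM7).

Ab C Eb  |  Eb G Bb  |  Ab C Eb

I - V - I

Ab-C-Eb: major triad on Ab = scale degree 1 → I.
Eb-G-Bb: root Eb is the dominant; major triad there is V.
Ab-C-Eb: major triad on Ab = scale degree 1 → I.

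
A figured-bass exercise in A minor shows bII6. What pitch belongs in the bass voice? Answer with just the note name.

bII in A minor has root Bb; the chord is Bb-D-F.
The figure 6 means first inversion — the third is in the bass.

D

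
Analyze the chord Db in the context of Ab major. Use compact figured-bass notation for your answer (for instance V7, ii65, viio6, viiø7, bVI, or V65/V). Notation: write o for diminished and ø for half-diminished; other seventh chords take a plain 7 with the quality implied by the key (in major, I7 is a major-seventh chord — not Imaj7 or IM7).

IV

Stacked in thirds the chord is Db-F-Ab: a major triad on Db.
In Ab major, Db is the subdominant; the diatonic major triad there is IV.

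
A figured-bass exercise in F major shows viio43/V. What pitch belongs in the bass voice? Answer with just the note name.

F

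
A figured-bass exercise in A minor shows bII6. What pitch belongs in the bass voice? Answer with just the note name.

bII in A minor has root Bb; the chord is Bb-D-F.
The figure 6 means first inversion — the third is in the bass.

D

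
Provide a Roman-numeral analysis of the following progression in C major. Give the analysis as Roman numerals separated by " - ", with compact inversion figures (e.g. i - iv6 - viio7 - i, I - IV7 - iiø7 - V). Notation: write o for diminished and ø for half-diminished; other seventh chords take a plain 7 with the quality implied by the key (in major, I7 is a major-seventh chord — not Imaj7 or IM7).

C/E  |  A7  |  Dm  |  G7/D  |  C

I6 - V7/ii - ii - V43 - I

C/E: major triad on C = scale degree 1 → I6.
A7 is the secondary dominant of ii (dominant seventh chord on A): V7/ii.
Dm: minor triad on D = scale degree 2 → ii.
G7/D has root G, degree 5 in C major, so V43.
C: root C is the tonic; major triad there is I.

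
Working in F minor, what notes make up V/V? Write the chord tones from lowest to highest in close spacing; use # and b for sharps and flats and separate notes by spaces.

The slash means an applied dominant: we want the dominant of V. In F minor, V is C major, and its dominant is built on G.
Building a major triad on G gives G-B-D.

G B D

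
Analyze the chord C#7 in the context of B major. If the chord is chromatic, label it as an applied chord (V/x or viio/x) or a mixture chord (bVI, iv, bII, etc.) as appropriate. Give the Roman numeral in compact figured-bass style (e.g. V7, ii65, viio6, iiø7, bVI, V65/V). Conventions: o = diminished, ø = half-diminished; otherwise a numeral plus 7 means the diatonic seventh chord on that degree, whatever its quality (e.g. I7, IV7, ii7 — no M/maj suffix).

V7/V

Stacked in thirds the chord is C#-E#-G#-B: a dominant seventh chord on C#.
C# is not a diatonic chord root with this quality in B major, but it lies a perfect fifth above F# (V), so the chord functions as an applied dominant of V.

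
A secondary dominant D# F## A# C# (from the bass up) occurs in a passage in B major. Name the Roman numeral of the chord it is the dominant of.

The chord is a dominant seventh chord on D#.
A dominant resolves down a perfect fifth: D# → G#. In B major, G# is scale degree 6, i.e. vi.

vi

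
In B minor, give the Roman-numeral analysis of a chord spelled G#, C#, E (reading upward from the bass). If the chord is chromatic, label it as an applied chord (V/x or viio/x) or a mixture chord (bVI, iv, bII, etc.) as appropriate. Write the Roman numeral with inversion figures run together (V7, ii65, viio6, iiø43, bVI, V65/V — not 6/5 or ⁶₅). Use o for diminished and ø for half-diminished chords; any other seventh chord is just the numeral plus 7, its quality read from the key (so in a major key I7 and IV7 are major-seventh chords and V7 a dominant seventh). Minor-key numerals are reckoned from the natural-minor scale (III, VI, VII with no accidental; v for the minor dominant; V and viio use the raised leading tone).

ii64

The pitches C#-E-G# form a minor triad rooted on C#.
C# is the second degree of B minor. This is the minor supertonic, borrowed from the parallel major (the Dorian ii).
With G# in the bass the chord is in second inversion, so the figured bass is 64.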